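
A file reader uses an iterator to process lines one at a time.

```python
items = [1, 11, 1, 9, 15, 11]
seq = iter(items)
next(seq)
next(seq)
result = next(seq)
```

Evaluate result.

Step 1: Create iterator over [1, 11, 1, 9, 15, 11].
Step 2: next() consumes 1.
Step 3: next() consumes 11.
Step 4: next() returns 1.
Therefore result = 1.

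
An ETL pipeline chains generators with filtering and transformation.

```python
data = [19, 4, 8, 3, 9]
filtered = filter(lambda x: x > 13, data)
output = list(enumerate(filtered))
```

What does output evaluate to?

Step 1: Filter [19, 4, 8, 3, 9] for > 13: [19].
Step 2: enumerate re-indexes from 0: [(0, 19)].
Therefore output = [(0, 19)].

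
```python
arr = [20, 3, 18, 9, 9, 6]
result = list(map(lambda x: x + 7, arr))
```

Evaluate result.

Step 1: Apply lambda x: x + 7 to each element:
  20 -> 27
  3 -> 10
  18 -> 25
  9 -> 16
  9 -> 16
  6 -> 13
Therefore result = [27, 10, 25, 16, 16, 13].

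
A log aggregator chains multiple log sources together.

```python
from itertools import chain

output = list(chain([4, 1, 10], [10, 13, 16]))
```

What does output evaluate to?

Step 1: chain() concatenates iterables: [4, 1, 10] + [10, 13, 16].
Therefore output = [4, 1, 10, 10, 13, 16].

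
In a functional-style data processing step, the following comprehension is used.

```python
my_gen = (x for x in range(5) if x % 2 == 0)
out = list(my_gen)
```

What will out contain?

Step 1: Filter range(5) keeping only even values:
  x=0: even, included
  x=1: odd, excluded
  x=2: even, included
  x=3: odd, excluded
  x=4: even, included
Therefore out = [0, 2, 4].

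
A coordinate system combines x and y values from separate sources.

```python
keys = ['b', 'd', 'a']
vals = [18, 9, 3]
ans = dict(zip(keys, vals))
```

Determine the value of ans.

Step 1: zip pairs keys with values:
  'b' -> 18
  'd' -> 9
  'a' -> 3
Therefore ans = {'b': 18, 'd': 9, 'a': 3}.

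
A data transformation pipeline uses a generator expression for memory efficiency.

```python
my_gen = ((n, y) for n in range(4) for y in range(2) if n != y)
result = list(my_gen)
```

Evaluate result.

Step 1: Nested generator over range(4) x range(2) where n != y:
  (0, 0): excluded (n == y)
  (0, 1): included
  (1, 0): included
  (1, 1): excluded (n == y)
  (2, 0): included
  (2, 1): included
  (3, 0): included
  (3, 1): included
Therefore result = [(0, 1), (1, 0), (2, 0), (2, 1), (3, 0), (3, 1)].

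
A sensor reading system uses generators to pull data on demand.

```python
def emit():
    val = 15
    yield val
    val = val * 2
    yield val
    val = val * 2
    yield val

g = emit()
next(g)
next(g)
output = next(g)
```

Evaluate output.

Step 1: Trace through generator execution:
  Yield 1: val starts at 15, yield 15
  Yield 2: val = 15 * 2 = 30, yield 30
  Yield 3: val = 30 * 2 = 60, yield 60
Step 2: First next() gets 15, second next() gets the second value, third next() yields 60.
Therefore output = 60.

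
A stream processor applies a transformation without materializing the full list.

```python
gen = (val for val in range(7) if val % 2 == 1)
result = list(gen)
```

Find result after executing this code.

Step 1: Filter range(7) keeping only odd values:
  val=0: even, excluded
  val=1: odd, included
  val=2: even, excluded
  val=3: odd, included
  val=4: even, excluded
  val=5: odd, included
  val=6: even, excluded
Therefore result = [1, 3, 5].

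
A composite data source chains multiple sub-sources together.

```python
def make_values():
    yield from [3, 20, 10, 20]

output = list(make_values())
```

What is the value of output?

Step 1: yield from delegates to the iterable, yielding each element.
Step 2: Collected values: [3, 20, 10, 20].
Therefore output = [3, 20, 10, 20].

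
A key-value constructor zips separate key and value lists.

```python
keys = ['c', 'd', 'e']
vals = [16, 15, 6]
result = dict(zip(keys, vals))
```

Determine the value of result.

Step 1: zip pairs keys with values:
  'c' -> 16
  'd' -> 15
  'e' -> 6
Therefore result = {'c': 16, 'd': 15, 'e': 6}.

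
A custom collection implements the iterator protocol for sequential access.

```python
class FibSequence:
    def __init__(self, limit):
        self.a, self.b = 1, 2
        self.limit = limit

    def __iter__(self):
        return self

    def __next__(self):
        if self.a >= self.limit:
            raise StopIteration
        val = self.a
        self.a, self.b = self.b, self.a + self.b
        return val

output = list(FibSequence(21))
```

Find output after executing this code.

Step 1: Fibonacci-like sequence (a=1, b=2) until >= 21:
  Yield 1, then a,b = 2,3
  Yield 2, then a,b = 3,5
  Yield 3, then a,b = 5,8
  Yield 5, then a,b = 8,13
  Yield 8, then a,b = 13,21
  Yield 13, then a,b = 21,34
Step 2: 21 >= 21, stop.
Therefore output = [1, 2, 3, 5, 8, 13].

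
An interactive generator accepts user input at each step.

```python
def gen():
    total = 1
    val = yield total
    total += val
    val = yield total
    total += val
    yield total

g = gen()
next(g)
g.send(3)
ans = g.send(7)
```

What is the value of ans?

Step 1: next() -> yield total=1.
Step 2: send(3) -> val=3, total = 1+3 = 4, yield 4.
Step 3: send(7) -> val=7, total = 4+7 = 11, yield 11.
Therefore ans = 11.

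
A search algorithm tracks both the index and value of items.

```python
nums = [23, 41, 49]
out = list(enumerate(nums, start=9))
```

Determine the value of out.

Step 1: enumerate with start=9:
  (9, 23)
  (10, 41)
  (11, 49)
Therefore out = [(9, 23), (10, 41), (11, 49)].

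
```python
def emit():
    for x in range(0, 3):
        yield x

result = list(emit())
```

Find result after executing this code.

Step 1: The generator yields each value from range(0, 3).
Step 2: list() consumes all yields: [0, 1, 2].
Therefore result = [0, 1, 2].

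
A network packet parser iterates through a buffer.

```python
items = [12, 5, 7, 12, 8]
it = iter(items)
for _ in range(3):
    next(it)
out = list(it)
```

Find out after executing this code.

Step 1: Create iterator over [12, 5, 7, 12, 8].
Step 2: Advance 3 positions (consuming [12, 5, 7]).
Step 3: list() collects remaining elements: [12, 8].
Therefore out = [12, 8].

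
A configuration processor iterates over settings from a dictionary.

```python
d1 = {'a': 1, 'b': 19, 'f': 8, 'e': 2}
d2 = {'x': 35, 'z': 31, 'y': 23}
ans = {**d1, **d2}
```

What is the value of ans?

Step 1: Merge d1 and d2 (d2 values override on key conflicts).
Step 2: d1 has keys ['a', 'b', 'f', 'e'], d2 has keys ['x', 'z', 'y'].
Therefore ans = {'a': 1, 'b': 19, 'f': 8, 'e': 2, 'x': 35, 'z': 31, 'y': 23}.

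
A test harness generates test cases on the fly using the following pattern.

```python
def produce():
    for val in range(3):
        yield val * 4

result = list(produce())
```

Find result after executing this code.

Step 1: For each val in range(3), yield val * 4:
  val=0: yield 0 * 4 = 0
  val=1: yield 1 * 4 = 4
  val=2: yield 2 * 4 = 8
Therefore result = [0, 4, 8].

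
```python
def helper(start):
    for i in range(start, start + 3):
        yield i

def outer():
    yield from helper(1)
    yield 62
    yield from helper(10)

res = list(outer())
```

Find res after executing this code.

Step 1: outer() delegates to helper(1):
  yield 1
  yield 2
  yield 3
Step 2: yield 62
Step 3: Delegates to helper(10):
  yield 10
  yield 11
  yield 12
Therefore res = [1, 2, 3, 62, 10, 11, 12].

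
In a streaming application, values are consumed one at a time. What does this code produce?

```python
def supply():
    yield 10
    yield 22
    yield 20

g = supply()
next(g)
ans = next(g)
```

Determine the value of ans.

Step 1: supply() creates a generator.
Step 2: next(g) yields 10 (consumed and discarded).
Step 3: next(g) yields 22, assigned to ans.
Therefore ans = 22.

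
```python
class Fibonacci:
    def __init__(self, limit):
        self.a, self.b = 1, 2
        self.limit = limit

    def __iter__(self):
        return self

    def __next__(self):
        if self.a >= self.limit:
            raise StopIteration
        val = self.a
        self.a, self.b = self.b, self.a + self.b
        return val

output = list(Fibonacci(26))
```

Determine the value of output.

Step 1: Fibonacci-like sequence (a=1, b=2) until >= 26:
  Yield 1, then a,b = 2,3
  Yield 2, then a,b = 3,5
  Yield 3, then a,b = 5,8
  Yield 5, then a,b = 8,13
  Yield 8, then a,b = 13,21
  Yield 13, then a,b = 21,34
  Yield 21, then a,b = 34,55
Step 2: 34 >= 26, stop.
Therefore output = [1, 2, 3, 5, 8, 13, 21].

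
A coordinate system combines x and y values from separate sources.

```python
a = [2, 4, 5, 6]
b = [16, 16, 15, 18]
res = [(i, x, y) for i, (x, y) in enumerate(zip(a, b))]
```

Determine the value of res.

Step 1: enumerate(zip(a, b)) gives index with paired elements:
  i=0: (2, 16)
  i=1: (4, 16)
  i=2: (5, 15)
  i=3: (6, 18)
Therefore res = [(0, 2, 16), (1, 4, 16), (2, 5, 15), (3, 6, 18)].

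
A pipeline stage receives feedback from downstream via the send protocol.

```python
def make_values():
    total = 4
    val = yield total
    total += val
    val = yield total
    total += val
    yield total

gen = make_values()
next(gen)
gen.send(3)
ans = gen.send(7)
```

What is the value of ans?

Step 1: next() -> yield total=4.
Step 2: send(3) -> val=3, total = 4+3 = 7, yield 7.
Step 3: send(7) -> val=7, total = 7+7 = 14, yield 14.
Therefore ans = 14.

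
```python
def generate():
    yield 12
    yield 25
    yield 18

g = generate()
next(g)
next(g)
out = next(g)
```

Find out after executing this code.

Step 1: generate() creates a generator.
Step 2: next(g) yields 12 (consumed and discarded).
Step 3: next(g) yields 25 (consumed and discarded).
Step 4: next(g) yields 18, assigned to out.
Therefore out = 18.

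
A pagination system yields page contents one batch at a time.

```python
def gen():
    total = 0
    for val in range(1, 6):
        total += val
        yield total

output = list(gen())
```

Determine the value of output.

Step 1: Generator accumulates running sum:
  val=1: total = 1, yield 1
  val=2: total = 3, yield 3
  val=3: total = 6, yield 6
  val=4: total = 10, yield 10
  val=5: total = 15, yield 15
Therefore output = [1, 3, 6, 10, 15].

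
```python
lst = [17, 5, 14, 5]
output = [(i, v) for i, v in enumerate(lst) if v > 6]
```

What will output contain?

Step 1: Filter enumerate([17, 5, 14, 5]) keeping v > 6:
  (0, 17): 17 > 6, included
  (1, 5): 5 <= 6, excluded
  (2, 14): 14 > 6, included
  (3, 5): 5 <= 6, excluded
Therefore output = [(0, 17), (2, 14)].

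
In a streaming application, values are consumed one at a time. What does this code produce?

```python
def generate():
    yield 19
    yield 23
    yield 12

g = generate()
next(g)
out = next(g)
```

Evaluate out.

Step 1: generate() creates a generator.
Step 2: next(g) yields 19 (consumed and discarded).
Step 3: next(g) yields 23, assigned to out.
Therefore out = 23.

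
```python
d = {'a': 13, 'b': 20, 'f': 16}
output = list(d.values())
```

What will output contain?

Step 1: d.values() returns the dictionary values in insertion order.
Therefore output = [13, 20, 16].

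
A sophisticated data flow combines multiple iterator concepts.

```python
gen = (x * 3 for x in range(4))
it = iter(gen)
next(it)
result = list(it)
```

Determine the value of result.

Step 1: Generator produces [0, 3, 6, 9].
Step 2: next(it) consumes first element (0).
Step 3: list(it) collects remaining: [3, 6, 9].
Therefore result = [3, 6, 9].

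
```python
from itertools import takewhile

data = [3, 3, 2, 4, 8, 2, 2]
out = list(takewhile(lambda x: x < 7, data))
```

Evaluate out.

Step 1: takewhile stops at first element >= 7:
  3 < 7: take
  3 < 7: take
  2 < 7: take
  4 < 7: take
  8 >= 7: stop
Therefore out = [3, 3, 2, 4].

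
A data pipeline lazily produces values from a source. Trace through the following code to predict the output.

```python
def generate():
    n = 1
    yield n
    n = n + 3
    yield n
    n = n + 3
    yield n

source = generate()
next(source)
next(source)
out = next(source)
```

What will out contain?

Step 1: Trace through generator execution:
  Yield 1: n starts at 1, yield 1
  Yield 2: n = 1 + 3 = 4, yield 4
  Yield 3: n = 4 + 3 = 7, yield 7
Step 2: First next() gets 1, second next() gets the second value, third next() yields 7.
Therefore out = 7.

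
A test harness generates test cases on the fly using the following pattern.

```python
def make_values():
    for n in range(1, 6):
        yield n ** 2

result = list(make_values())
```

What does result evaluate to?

Step 1: For each n in range(1, 6), yield n**2:
  n=1: yield 1**2 = 1
  n=2: yield 2**2 = 4
  n=3: yield 3**2 = 9
  n=4: yield 4**2 = 16
  n=5: yield 5**2 = 25
Therefore result = [1, 4, 9, 16, 25].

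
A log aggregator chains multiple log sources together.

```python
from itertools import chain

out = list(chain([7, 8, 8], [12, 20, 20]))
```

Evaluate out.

Step 1: chain() concatenates iterables: [7, 8, 8] + [12, 20, 20].
Therefore out = [7, 8, 8, 12, 20, 20].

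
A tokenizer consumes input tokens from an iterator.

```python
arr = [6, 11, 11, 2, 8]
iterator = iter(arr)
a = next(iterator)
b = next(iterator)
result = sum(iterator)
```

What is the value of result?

Step 1: Create iterator over [6, 11, 11, 2, 8].
Step 2: a = next() = 6, b = next() = 11.
Step 3: sum() of remaining [11, 2, 8] = 21.
Therefore result = 21.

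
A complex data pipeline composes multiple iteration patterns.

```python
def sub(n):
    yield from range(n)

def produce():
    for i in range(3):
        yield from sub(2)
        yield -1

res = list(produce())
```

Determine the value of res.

Step 1: For each i in range(3):
  i=0: yield from sub(2) -> [0, 1], then yield -1
  i=1: yield from sub(2) -> [0, 1], then yield -1
  i=2: yield from sub(2) -> [0, 1], then yield -1
Therefore res = [0, 1, -1, 0, 1, -1, 0, 1, -1].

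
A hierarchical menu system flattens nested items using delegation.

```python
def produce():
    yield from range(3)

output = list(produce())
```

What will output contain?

Step 1: yield from delegates to the iterable, yielding each element.
Step 2: Collected values: [0, 1, 2].
Therefore output = [0, 1, 2].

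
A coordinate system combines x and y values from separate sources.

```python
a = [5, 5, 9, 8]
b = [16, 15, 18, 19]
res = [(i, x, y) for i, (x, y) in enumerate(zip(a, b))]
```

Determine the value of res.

Step 1: enumerate(zip(a, b)) gives index with paired elements:
  i=0: (5, 16)
  i=1: (5, 15)
  i=2: (9, 18)
  i=3: (8, 19)
Therefore res = [(0, 5, 16), (1, 5, 15), (2, 9, 18), (3, 8, 19)].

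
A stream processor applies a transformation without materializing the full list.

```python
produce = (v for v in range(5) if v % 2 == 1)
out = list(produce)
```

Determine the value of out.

Step 1: Filter range(5) keeping only odd values:
  v=0: even, excluded
  v=1: odd, included
  v=2: even, excluded
  v=3: odd, included
  v=4: even, excluded
Therefore out = [1, 3].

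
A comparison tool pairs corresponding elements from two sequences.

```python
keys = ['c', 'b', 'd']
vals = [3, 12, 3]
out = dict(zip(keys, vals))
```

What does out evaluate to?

Step 1: zip pairs keys with values:
  'c' -> 3
  'b' -> 12
  'd' -> 3
Therefore out = {'c': 3, 'b': 12, 'd': 3}.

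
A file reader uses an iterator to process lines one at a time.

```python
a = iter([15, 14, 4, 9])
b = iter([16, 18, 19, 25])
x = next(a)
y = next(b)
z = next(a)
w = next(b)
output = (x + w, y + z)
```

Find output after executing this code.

Step 1: a iterates [15, 14, 4, 9], b iterates [16, 18, 19, 25].
Step 2: x = next(a) = 15, y = next(b) = 16.
Step 3: z = next(a) = 14, w = next(b) = 18.
Step 4: output = (15 + 18, 16 + 14) = (33, 30).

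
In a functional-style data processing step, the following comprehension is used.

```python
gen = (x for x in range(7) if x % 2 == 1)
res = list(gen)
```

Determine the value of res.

Step 1: Filter range(7) keeping only odd values:
  x=0: even, excluded
  x=1: odd, included
  x=2: even, excluded
  x=3: odd, included
  x=4: even, excluded
  x=5: odd, included
  x=6: even, excluded
Therefore res = [1, 3, 5].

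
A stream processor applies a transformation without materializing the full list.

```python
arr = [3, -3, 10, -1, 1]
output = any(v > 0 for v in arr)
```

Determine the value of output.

Step 1: Check v > 0 for each element in [3, -3, 10, -1, 1]:
  3 > 0: True
  -3 > 0: False
  10 > 0: True
  -1 > 0: False
  1 > 0: True
Step 2: any() returns True.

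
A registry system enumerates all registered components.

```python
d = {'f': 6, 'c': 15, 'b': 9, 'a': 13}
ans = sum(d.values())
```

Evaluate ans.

Step 1: d.values() = [6, 15, 9, 13].
Step 2: sum = 43.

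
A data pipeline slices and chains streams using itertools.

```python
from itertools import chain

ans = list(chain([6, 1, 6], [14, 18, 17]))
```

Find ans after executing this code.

Step 1: chain() concatenates iterables: [6, 1, 6] + [14, 18, 17].
Therefore ans = [6, 1, 6, 14, 18, 17].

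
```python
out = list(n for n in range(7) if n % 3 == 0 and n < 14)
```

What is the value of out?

Step 1: Filter range(7) where n % 3 == 0 and n < 14:
  n=0: both conditions met, included
  n=1: excluded (1 % 3 != 0)
  n=2: excluded (2 % 3 != 0)
  n=3: both conditions met, included
  n=4: excluded (4 % 3 != 0)
  n=5: excluded (5 % 3 != 0)
  n=6: both conditions met, included
Therefore out = [0, 3, 6].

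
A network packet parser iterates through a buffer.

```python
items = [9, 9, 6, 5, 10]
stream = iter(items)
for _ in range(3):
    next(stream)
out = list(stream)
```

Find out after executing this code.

Step 1: Create iterator over [9, 9, 6, 5, 10].
Step 2: Advance 3 positions (consuming [9, 9, 6]).
Step 3: list() collects remaining elements: [5, 10].
Therefore out = [5, 10].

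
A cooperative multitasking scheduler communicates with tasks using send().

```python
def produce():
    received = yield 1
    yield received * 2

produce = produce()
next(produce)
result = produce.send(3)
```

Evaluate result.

Step 1: next(produce) advances to first yield, producing 1.
Step 2: send(3) resumes, received = 3.
Step 3: yield received * 2 = 3 * 2 = 6.
Therefore result = 6.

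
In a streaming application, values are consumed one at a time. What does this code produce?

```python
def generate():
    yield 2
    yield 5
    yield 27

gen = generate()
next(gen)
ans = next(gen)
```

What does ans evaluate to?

Step 1: generate() creates a generator.
Step 2: next(gen) yields 2 (consumed and discarded).
Step 3: next(gen) yields 5, assigned to ans.
Therefore ans = 5.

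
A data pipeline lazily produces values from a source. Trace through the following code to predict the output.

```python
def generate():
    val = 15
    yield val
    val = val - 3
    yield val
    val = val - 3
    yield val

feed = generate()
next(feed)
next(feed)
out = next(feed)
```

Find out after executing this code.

Step 1: Trace through generator execution:
  Yield 1: val starts at 15, yield 15
  Yield 2: val = 15 - 3 = 12, yield 12
  Yield 3: val = 12 - 3 = 9, yield 9
Step 2: First next() gets 15, second next() gets the second value, third next() yields 9.
Therefore out = 9.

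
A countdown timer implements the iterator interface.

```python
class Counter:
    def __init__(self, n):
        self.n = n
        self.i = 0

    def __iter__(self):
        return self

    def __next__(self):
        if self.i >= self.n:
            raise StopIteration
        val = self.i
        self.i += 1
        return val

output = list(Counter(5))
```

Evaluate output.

Step 1: Counter(5) creates an iterator counting 0 to 4.
Step 2: list() consumes all values: [0, 1, 2, 3, 4].
Therefore output = [0, 1, 2, 3, 4].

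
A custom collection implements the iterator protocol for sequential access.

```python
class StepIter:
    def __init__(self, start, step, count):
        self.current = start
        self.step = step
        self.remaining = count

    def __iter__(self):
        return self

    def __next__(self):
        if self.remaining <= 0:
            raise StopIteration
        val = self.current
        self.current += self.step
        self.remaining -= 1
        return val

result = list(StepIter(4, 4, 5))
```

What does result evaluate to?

Step 1: StepIter starts at 4, increments by 4, for 5 steps:
  Yield 4, then current += 4
  Yield 8, then current += 4
  Yield 12, then current += 4
  Yield 16, then current += 4
  Yield 20, then current += 4
Therefore result = [4, 8, 12, 16, 20].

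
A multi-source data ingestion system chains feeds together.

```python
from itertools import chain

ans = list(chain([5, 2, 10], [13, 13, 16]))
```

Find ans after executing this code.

Step 1: chain() concatenates iterables: [5, 2, 10] + [13, 13, 16].
Therefore ans = [5, 2, 10, 13, 13, 16].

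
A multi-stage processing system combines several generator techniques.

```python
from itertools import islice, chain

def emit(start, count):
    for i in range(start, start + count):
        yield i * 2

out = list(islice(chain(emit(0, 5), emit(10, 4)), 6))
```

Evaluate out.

Step 1: emit(0, 5) yields [0, 2, 4, 6, 8].
Step 2: emit(10, 4) yields [20, 22, 24, 26].
Step 3: chain concatenates: [0, 2, 4, 6, 8, 20, 22, 24, 26].
Step 4: islice takes first 6: [0, 2, 4, 6, 8, 20].
Therefore out = [0, 2, 4, 6, 8, 20].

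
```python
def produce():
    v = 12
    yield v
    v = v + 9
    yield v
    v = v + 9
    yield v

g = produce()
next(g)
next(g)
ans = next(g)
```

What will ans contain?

Step 1: Trace through generator execution:
  Yield 1: v starts at 12, yield 12
  Yield 2: v = 12 + 9 = 21, yield 21
  Yield 3: v = 21 + 9 = 30, yield 30
Step 2: First next() gets 12, second next() gets the second value, third next() yields 30.
Therefore ans = 30.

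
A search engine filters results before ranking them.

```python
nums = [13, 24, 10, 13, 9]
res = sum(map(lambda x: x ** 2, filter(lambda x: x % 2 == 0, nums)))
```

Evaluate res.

Step 1: Filter even numbers from [13, 24, 10, 13, 9]: [24, 10]
Step 2: Square each: [576, 100]
Step 3: Sum = 676.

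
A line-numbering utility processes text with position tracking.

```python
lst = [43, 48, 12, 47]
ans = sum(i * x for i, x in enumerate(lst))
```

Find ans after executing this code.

Step 1: Compute i * x for each (i, x) in enumerate([43, 48, 12, 47]):
  i=0, x=43: 0*43 = 0
  i=1, x=48: 1*48 = 48
  i=2, x=12: 2*12 = 24
  i=3, x=47: 3*47 = 141
Step 2: sum = 0 + 48 + 24 + 141 = 213.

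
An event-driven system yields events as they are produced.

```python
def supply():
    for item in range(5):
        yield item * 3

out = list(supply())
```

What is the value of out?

Step 1: For each item in range(5), yield item * 3:
  item=0: yield 0 * 3 = 0
  item=1: yield 1 * 3 = 3
  item=2: yield 2 * 3 = 6
  item=3: yield 3 * 3 = 9
  item=4: yield 4 * 3 = 12
Therefore out = [0, 3, 6, 9, 12].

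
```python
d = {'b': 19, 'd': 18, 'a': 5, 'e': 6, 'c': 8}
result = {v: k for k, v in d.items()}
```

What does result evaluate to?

Step 1: Invert dict (swap keys and values):
  'b': 19 -> 19: 'b'
  'd': 18 -> 18: 'd'
  'a': 5 -> 5: 'a'
  'e': 6 -> 6: 'e'
  'c': 8 -> 8: 'c'
Therefore result = {19: 'b', 18: 'd', 5: 'a', 6: 'e', 8: 'c'}.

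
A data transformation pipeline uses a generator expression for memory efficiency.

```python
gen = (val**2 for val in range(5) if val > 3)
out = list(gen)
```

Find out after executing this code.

Step 1: For range(5), keep val > 3, then square:
  val=0: 0 <= 3, excluded
  val=1: 1 <= 3, excluded
  val=2: 2 <= 3, excluded
  val=3: 3 <= 3, excluded
  val=4: 4 > 3, yield 4**2 = 16
Therefore out = [16].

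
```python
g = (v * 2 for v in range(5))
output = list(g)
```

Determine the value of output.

Step 1: For each v in range(5), compute v*2:
  v=0: 0*2 = 0
  v=1: 1*2 = 2
  v=2: 2*2 = 4
  v=3: 3*2 = 6
  v=4: 4*2 = 8
Therefore output = [0, 2, 4, 6, 8].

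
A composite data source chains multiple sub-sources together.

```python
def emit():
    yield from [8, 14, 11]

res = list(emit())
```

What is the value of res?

Step 1: yield from delegates to the iterable, yielding each element.
Step 2: Collected values: [8, 14, 11].
Therefore res = [8, 14, 11].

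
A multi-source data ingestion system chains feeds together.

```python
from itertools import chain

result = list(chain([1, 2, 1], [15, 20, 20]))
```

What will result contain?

Step 1: chain() concatenates iterables: [1, 2, 1] + [15, 20, 20].
Therefore result = [1, 2, 1, 15, 20, 20].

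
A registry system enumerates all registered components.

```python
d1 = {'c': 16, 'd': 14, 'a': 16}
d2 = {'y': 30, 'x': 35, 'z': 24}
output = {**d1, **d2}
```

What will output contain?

Step 1: Merge d1 and d2 (d2 values override on key conflicts).
Step 2: d1 has keys ['c', 'd', 'a'], d2 has keys ['y', 'x', 'z'].
Therefore output = {'c': 16, 'd': 14, 'a': 16, 'y': 30, 'x': 35, 'z': 24}.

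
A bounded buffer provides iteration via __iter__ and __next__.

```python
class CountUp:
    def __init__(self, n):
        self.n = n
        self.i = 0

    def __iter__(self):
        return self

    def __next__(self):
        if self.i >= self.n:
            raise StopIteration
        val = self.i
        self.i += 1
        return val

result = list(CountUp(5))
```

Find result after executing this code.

Step 1: CountUp(5) creates an iterator counting 0 to 4.
Step 2: list() consumes all values: [0, 1, 2, 3, 4].
Therefore result = [0, 1, 2, 3, 4].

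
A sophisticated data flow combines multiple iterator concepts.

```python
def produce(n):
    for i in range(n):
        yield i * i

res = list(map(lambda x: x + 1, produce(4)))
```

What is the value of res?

Step 1: produce(4) yields squares: [0, 1, 4, 9].
Step 2: map adds 1 to each: [1, 2, 5, 10].
Therefore res = [1, 2, 5, 10].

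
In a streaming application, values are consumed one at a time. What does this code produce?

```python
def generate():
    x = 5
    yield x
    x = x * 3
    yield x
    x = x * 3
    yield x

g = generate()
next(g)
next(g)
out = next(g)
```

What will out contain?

Step 1: Trace through generator execution:
  Yield 1: x starts at 5, yield 5
  Yield 2: x = 5 * 3 = 15, yield 15
  Yield 3: x = 15 * 3 = 45, yield 45
Step 2: First next() gets 5, second next() gets the second value, third next() yields 45.
Therefore out = 45.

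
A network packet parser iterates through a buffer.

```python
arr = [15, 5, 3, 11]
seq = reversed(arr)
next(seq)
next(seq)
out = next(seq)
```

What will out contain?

Step 1: reversed([15, 5, 3, 11]) gives iterator: [11, 3, 5, 15].
Step 2: First next() = 11, second next() = 3.
Step 3: Third next() = 5.
Therefore out = 5.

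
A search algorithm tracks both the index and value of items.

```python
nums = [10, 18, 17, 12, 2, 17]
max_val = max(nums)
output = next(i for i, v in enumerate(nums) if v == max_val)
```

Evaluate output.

Step 1: max([10, 18, 17, 12, 2, 17]) = 18.
Step 2: Find first index where value == 18:
  Index 0: 10 != 18
  Index 1: 18 == 18, found!
Therefore output = 1.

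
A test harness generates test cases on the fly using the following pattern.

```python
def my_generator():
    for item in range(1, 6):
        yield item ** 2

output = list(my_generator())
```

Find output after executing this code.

Step 1: For each item in range(1, 6), yield item**2:
  item=1: yield 1**2 = 1
  item=2: yield 2**2 = 4
  item=3: yield 3**2 = 9
  item=4: yield 4**2 = 16
  item=5: yield 5**2 = 25
Therefore output = [1, 4, 9, 16, 25].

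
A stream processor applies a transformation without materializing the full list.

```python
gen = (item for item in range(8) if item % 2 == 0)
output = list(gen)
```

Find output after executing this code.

Step 1: Filter range(8) keeping only even values:
  item=0: even, included
  item=1: odd, excluded
  item=2: even, included
  item=3: odd, excluded
  item=4: even, included
  item=5: odd, excluded
  item=6: even, included
  item=7: odd, excluded
Therefore output = [0, 2, 4, 6].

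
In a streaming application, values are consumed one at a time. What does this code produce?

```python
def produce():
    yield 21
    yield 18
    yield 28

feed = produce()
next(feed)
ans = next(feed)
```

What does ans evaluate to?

Step 1: produce() creates a generator.
Step 2: next(feed) yields 21 (consumed and discarded).
Step 3: next(feed) yields 18, assigned to ans.
Therefore ans = 18.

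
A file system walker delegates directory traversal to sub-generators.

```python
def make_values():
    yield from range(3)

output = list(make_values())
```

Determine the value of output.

Step 1: yield from delegates to the iterable, yielding each element.
Step 2: Collected values: [0, 1, 2].
Therefore output = [0, 1, 2].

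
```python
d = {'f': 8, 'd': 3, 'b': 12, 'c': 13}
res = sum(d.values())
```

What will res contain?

Step 1: d.values() = [8, 3, 12, 13].
Step 2: sum = 36.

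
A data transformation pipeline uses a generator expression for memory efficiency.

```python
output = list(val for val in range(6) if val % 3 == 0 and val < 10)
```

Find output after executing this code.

Step 1: Filter range(6) where val % 3 == 0 and val < 10:
  val=0: both conditions met, included
  val=1: excluded (1 % 3 != 0)
  val=2: excluded (2 % 3 != 0)
  val=3: both conditions met, included
  val=4: excluded (4 % 3 != 0)
  val=5: excluded (5 % 3 != 0)
Therefore output = [0, 3].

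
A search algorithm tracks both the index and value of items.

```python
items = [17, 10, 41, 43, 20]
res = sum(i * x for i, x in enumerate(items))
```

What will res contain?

Step 1: Compute i * x for each (i, x) in enumerate([17, 10, 41, 43, 20]):
  i=0, x=17: 0*17 = 0
  i=1, x=10: 1*10 = 10
  i=2, x=41: 2*41 = 82
  i=3, x=43: 3*43 = 129
  i=4, x=20: 4*20 = 80
Step 2: sum = 0 + 10 + 82 + 129 + 80 = 301.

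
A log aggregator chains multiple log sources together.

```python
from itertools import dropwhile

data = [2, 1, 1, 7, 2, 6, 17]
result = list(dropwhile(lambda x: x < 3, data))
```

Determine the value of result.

Step 1: dropwhile drops elements while < 3:
  2 < 3: dropped
  1 < 3: dropped
  1 < 3: dropped
  7: kept (dropping stopped)
Step 2: Remaining elements kept regardless of condition.
Therefore result = [7, 2, 6, 17].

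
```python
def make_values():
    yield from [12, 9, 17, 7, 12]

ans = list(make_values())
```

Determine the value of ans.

Step 1: yield from delegates to the iterable, yielding each element.
Step 2: Collected values: [12, 9, 17, 7, 12].
Therefore ans = [12, 9, 17, 7, 12].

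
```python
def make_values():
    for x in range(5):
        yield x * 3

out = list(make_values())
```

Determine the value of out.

Step 1: For each x in range(5), yield x * 3:
  x=0: yield 0 * 3 = 0
  x=1: yield 1 * 3 = 3
  x=2: yield 2 * 3 = 6
  x=3: yield 3 * 3 = 9
  x=4: yield 4 * 3 = 12
Therefore out = [0, 3, 6, 9, 12].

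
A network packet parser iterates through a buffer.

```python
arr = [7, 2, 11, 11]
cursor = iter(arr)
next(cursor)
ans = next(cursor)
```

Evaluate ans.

Step 1: Create iterator over [7, 2, 11, 11].
Step 2: next() consumes 7.
Step 3: next() returns 2.
Therefore ans = 2.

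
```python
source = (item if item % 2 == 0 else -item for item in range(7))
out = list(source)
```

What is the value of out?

Step 1: For each item in range(7), yield item if even, else -item:
  item=0: even, yield 0
  item=1: odd, yield -1
  item=2: even, yield 2
  item=3: odd, yield -3
  item=4: even, yield 4
  item=5: odd, yield -5
  item=6: even, yield 6
Therefore out = [0, -1, 2, -3, 4, -5, 6].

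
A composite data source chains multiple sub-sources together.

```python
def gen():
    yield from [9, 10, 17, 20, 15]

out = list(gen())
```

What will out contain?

Step 1: yield from delegates to the iterable, yielding each element.
Step 2: Collected values: [9, 10, 17, 20, 15].
Therefore out = [9, 10, 17, 20, 15].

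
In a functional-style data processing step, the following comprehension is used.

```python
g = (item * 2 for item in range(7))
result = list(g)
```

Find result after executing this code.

Step 1: For each item in range(7), compute item*2:
  item=0: 0*2 = 0
  item=1: 1*2 = 2
  item=2: 2*2 = 4
  item=3: 3*2 = 6
  item=4: 4*2 = 8
  item=5: 5*2 = 10
  item=6: 6*2 = 12
Therefore result = [0, 2, 4, 6, 8, 10, 12].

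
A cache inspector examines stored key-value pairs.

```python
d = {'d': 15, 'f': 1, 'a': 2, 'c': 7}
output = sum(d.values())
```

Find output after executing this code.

Step 1: d.values() = [15, 1, 2, 7].
Step 2: sum = 25.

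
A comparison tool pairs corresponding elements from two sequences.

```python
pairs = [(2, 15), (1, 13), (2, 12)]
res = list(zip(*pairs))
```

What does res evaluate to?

Step 1: zip(*pairs) transposes: unzips [(2, 15), (1, 13), (2, 12)] into separate sequences.
Step 2: First elements: (2, 1, 2), second elements: (15, 13, 12).
Therefore res = [(2, 1, 2), (15, 13, 12)].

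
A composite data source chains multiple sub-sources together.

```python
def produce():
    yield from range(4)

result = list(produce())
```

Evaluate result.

Step 1: yield from delegates to the iterable, yielding each element.
Step 2: Collected values: [0, 1, 2, 3].
Therefore result = [0, 1, 2, 3].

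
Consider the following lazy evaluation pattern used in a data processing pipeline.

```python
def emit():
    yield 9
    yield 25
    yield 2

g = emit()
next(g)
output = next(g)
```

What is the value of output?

Step 1: emit() creates a generator.
Step 2: next(g) yields 9 (consumed and discarded).
Step 3: next(g) yields 25, assigned to output.
Therefore output = 25.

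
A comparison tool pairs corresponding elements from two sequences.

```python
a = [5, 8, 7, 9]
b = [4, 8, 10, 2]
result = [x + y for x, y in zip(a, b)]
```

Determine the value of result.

Step 1: Add corresponding elements:
  5 + 4 = 9
  8 + 8 = 16
  7 + 10 = 17
  9 + 2 = 11
Therefore result = [9, 16, 17, 11].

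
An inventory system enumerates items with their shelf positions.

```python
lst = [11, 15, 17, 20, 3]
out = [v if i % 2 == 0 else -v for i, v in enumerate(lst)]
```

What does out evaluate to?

Step 1: For each (i, v), keep v if i is even, negate if odd:
  i=0 (even): keep 11
  i=1 (odd): negate to -15
  i=2 (even): keep 17
  i=3 (odd): negate to -20
  i=4 (even): keep 3
Therefore out = [11, -15, 17, -20, 3].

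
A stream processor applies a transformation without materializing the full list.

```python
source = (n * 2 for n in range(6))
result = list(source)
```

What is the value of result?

Step 1: For each n in range(6), compute n*2:
  n=0: 0*2 = 0
  n=1: 1*2 = 2
  n=2: 2*2 = 4
  n=3: 3*2 = 6
  n=4: 4*2 = 8
  n=5: 5*2 = 10
Therefore result = [0, 2, 4, 6, 8, 10].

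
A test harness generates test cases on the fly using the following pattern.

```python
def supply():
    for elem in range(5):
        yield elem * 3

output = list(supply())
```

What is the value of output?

Step 1: For each elem in range(5), yield elem * 3:
  elem=0: yield 0 * 3 = 0
  elem=1: yield 1 * 3 = 3
  elem=2: yield 2 * 3 = 6
  elem=3: yield 3 * 3 = 9
  elem=4: yield 4 * 3 = 12
Therefore output = [0, 3, 6, 9, 12].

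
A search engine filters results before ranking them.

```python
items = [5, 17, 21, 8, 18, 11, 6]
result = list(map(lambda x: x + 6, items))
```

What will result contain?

Step 1: Apply lambda x: x + 6 to each element:
  5 -> 11
  17 -> 23
  21 -> 27
  8 -> 14
  18 -> 24
  11 -> 17
  6 -> 12
Therefore result = [11, 23, 27, 14, 24, 17, 12].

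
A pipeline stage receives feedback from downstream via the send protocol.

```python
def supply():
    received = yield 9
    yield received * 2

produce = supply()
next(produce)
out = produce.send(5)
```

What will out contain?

Step 1: next(produce) advances to first yield, producing 9.
Step 2: send(5) resumes, received = 5.
Step 3: yield received * 2 = 5 * 2 = 10.
Therefore out = 10.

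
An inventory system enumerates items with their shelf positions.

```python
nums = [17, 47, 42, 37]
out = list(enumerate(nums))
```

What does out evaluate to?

Step 1: enumerate pairs each element with its index:
  (0, 17)
  (1, 47)
  (2, 42)
  (3, 37)
Therefore out = [(0, 17), (1, 47), (2, 42), (3, 37)].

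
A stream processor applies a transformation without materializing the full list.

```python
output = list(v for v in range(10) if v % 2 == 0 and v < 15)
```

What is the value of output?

Step 1: Filter range(10) where v % 2 == 0 and v < 15:
  v=0: both conditions met, included
  v=1: excluded (1 % 2 != 0)
  v=2: both conditions met, included
  v=3: excluded (3 % 2 != 0)
  v=4: both conditions met, included
  v=5: excluded (5 % 2 != 0)
  v=6: both conditions met, included
  v=7: excluded (7 % 2 != 0)
  v=8: both conditions met, included
  v=9: excluded (9 % 2 != 0)
Therefore output = [0, 2, 4, 6, 8].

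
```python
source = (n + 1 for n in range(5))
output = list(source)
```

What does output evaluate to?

Step 1: For each n in range(5), compute n+1:
  n=0: 0+1 = 1
  n=1: 1+1 = 2
  n=2: 2+1 = 3
  n=3: 3+1 = 4
  n=4: 4+1 = 5
Therefore output = [1, 2, 3, 4, 5].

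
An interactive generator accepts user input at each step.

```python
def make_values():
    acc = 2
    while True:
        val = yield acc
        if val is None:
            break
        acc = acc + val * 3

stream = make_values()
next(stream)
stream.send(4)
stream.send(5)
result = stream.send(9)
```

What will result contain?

Step 1: next() -> yield acc=2.
Step 2: send(4) -> val=4, acc = 2 + 4*3 = 14, yield 14.
Step 3: send(5) -> val=5, acc = 14 + 5*3 = 29, yield 29.
Step 4: send(9) -> val=9, acc = 29 + 9*3 = 56, yield 56.
Therefore result = 56.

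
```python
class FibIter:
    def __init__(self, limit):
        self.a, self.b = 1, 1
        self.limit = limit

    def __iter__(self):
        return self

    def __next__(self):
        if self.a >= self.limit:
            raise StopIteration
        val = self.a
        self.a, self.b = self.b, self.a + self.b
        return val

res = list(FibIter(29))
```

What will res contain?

Step 1: Fibonacci-like sequence (a=1, b=1) until >= 29:
  Yield 1, then a,b = 1,2
  Yield 1, then a,b = 2,3
  Yield 2, then a,b = 3,5
  Yield 3, then a,b = 5,8
  Yield 5, then a,b = 8,13
  Yield 8, then a,b = 13,21
  Yield 13, then a,b = 21,34
  Yield 21, then a,b = 34,55
Step 2: 34 >= 29, stop.
Therefore res = [1, 1, 2, 3, 5, 8, 13, 21].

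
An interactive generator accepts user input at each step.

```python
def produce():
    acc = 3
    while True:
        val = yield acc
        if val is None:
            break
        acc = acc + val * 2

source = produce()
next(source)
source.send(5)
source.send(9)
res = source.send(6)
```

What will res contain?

Step 1: next() -> yield acc=3.
Step 2: send(5) -> val=5, acc = 3 + 5*2 = 13, yield 13.
Step 3: send(9) -> val=9, acc = 13 + 9*2 = 31, yield 31.
Step 4: send(6) -> val=6, acc = 31 + 6*2 = 43, yield 43.
Therefore res = 43.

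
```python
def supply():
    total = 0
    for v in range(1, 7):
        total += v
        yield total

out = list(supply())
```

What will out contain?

Step 1: Generator accumulates running sum:
  v=1: total = 1, yield 1
  v=2: total = 3, yield 3
  v=3: total = 6, yield 6
  v=4: total = 10, yield 10
  v=5: total = 15, yield 15
  v=6: total = 21, yield 21
Therefore out = [1, 3, 6, 10, 15, 21].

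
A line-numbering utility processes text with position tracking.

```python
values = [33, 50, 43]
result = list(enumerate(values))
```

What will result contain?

Step 1: enumerate pairs each element with its index:
  (0, 33)
  (1, 50)
  (2, 43)
Therefore result = [(0, 33), (1, 50), (2, 43)].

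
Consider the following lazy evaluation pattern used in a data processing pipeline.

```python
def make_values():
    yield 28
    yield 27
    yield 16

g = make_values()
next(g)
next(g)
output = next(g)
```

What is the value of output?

Step 1: make_values() creates a generator.
Step 2: next(g) yields 28 (consumed and discarded).
Step 3: next(g) yields 27 (consumed and discarded).
Step 4: next(g) yields 16, assigned to output.
Therefore output = 16.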